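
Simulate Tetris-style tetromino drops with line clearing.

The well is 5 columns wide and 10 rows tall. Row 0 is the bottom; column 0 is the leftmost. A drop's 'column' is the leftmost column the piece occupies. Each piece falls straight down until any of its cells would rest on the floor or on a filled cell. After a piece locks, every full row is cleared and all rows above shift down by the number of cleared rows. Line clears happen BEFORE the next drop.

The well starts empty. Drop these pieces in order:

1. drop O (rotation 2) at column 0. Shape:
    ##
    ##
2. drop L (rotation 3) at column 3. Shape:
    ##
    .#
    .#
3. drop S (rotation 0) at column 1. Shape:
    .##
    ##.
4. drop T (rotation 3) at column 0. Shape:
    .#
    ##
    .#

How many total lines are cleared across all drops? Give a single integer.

Answer: 0

Derivation:
Drop 1: O rot2 at col 0 lands with bottom-row=0; cleared 0 line(s) (total 0); column heights now [2 2 0 0 0], max=2
Drop 2: L rot3 at col 3 lands with bottom-row=0; cleared 0 line(s) (total 0); column heights now [2 2 0 3 3], max=3
Drop 3: S rot0 at col 1 lands with bottom-row=2; cleared 0 line(s) (total 0); column heights now [2 3 4 4 3], max=4
Drop 4: T rot3 at col 0 lands with bottom-row=3; cleared 0 line(s) (total 0); column heights now [5 6 4 4 3], max=6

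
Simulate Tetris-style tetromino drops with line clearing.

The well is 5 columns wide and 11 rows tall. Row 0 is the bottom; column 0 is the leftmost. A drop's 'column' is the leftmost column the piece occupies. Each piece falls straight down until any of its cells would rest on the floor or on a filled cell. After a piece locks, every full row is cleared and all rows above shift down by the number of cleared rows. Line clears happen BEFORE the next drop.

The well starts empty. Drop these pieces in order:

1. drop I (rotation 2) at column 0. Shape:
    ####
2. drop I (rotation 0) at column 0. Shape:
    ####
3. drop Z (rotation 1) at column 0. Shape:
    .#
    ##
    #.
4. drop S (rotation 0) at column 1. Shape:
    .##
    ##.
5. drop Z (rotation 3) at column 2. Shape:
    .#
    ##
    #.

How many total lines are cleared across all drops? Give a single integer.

Answer: 0

Derivation:
Drop 1: I rot2 at col 0 lands with bottom-row=0; cleared 0 line(s) (total 0); column heights now [1 1 1 1 0], max=1
Drop 2: I rot0 at col 0 lands with bottom-row=1; cleared 0 line(s) (total 0); column heights now [2 2 2 2 0], max=2
Drop 3: Z rot1 at col 0 lands with bottom-row=2; cleared 0 line(s) (total 0); column heights now [4 5 2 2 0], max=5
Drop 4: S rot0 at col 1 lands with bottom-row=5; cleared 0 line(s) (total 0); column heights now [4 6 7 7 0], max=7
Drop 5: Z rot3 at col 2 lands with bottom-row=7; cleared 0 line(s) (total 0); column heights now [4 6 9 10 0], max=10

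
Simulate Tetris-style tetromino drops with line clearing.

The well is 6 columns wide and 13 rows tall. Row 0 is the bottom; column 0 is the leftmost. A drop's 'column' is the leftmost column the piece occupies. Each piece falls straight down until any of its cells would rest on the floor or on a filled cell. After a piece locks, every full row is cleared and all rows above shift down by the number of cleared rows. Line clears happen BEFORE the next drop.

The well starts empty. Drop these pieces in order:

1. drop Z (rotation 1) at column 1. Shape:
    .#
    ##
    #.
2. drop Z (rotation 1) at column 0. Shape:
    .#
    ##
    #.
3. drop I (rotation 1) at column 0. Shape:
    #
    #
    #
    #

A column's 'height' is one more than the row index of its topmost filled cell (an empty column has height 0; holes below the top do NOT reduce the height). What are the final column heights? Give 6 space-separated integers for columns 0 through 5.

Answer: 7 4 3 0 0 0

Derivation:
Drop 1: Z rot1 at col 1 lands with bottom-row=0; cleared 0 line(s) (total 0); column heights now [0 2 3 0 0 0], max=3
Drop 2: Z rot1 at col 0 lands with bottom-row=1; cleared 0 line(s) (total 0); column heights now [3 4 3 0 0 0], max=4
Drop 3: I rot1 at col 0 lands with bottom-row=3; cleared 0 line(s) (total 0); column heights now [7 4 3 0 0 0], max=7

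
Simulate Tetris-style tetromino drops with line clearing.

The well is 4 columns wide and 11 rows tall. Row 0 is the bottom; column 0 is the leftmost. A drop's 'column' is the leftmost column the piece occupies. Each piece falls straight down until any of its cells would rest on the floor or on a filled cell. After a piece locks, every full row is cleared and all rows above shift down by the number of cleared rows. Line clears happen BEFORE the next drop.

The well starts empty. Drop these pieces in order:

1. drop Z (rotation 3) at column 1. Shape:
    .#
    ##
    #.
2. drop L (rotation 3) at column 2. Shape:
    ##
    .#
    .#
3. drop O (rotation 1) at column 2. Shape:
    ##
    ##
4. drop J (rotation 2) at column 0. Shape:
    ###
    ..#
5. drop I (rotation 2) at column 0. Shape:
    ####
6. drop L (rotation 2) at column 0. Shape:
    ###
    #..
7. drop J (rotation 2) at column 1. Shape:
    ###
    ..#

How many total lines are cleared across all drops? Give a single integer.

Drop 1: Z rot3 at col 1 lands with bottom-row=0; cleared 0 line(s) (total 0); column heights now [0 2 3 0], max=3
Drop 2: L rot3 at col 2 lands with bottom-row=1; cleared 0 line(s) (total 0); column heights now [0 2 4 4], max=4
Drop 3: O rot1 at col 2 lands with bottom-row=4; cleared 0 line(s) (total 0); column heights now [0 2 6 6], max=6
Drop 4: J rot2 at col 0 lands with bottom-row=6; cleared 0 line(s) (total 0); column heights now [8 8 8 6], max=8
Drop 5: I rot2 at col 0 lands with bottom-row=8; cleared 1 line(s) (total 1); column heights now [8 8 8 6], max=8
Drop 6: L rot2 at col 0 lands with bottom-row=8; cleared 0 line(s) (total 1); column heights now [10 10 10 6], max=10
Drop 7: J rot2 at col 1 lands with bottom-row=9; cleared 1 line(s) (total 2); column heights now [9 10 10 10], max=10

Answer: 2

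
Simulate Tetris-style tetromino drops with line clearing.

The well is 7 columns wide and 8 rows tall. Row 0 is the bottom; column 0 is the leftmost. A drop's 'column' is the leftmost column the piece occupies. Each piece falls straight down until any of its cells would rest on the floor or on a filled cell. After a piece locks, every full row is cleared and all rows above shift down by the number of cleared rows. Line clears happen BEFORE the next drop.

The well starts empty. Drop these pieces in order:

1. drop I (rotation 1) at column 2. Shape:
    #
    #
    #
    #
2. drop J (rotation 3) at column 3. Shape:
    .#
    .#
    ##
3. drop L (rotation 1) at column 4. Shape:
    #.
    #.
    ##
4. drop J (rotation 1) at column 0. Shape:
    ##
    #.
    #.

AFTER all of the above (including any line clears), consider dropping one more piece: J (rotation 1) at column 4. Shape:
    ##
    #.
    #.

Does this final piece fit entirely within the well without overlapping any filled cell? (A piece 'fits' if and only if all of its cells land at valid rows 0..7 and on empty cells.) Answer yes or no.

Drop 1: I rot1 at col 2 lands with bottom-row=0; cleared 0 line(s) (total 0); column heights now [0 0 4 0 0 0 0], max=4
Drop 2: J rot3 at col 3 lands with bottom-row=0; cleared 0 line(s) (total 0); column heights now [0 0 4 1 3 0 0], max=4
Drop 3: L rot1 at col 4 lands with bottom-row=3; cleared 0 line(s) (total 0); column heights now [0 0 4 1 6 4 0], max=6
Drop 4: J rot1 at col 0 lands with bottom-row=0; cleared 0 line(s) (total 0); column heights now [3 3 4 1 6 4 0], max=6
Test piece J rot1 at col 4 (width 2): heights before test = [3 3 4 1 6 4 0]; fits = False

Answer: no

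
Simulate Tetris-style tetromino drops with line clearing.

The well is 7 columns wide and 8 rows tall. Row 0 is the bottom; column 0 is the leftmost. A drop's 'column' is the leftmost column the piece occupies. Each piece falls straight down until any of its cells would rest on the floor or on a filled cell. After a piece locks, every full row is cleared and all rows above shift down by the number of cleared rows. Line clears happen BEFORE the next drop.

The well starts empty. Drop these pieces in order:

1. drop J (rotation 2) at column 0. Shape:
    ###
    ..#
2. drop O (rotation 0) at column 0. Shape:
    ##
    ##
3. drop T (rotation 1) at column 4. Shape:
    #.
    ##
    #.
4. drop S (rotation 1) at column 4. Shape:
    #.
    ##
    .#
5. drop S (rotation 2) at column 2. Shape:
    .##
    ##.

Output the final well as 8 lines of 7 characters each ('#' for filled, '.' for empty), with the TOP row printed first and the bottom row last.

Drop 1: J rot2 at col 0 lands with bottom-row=0; cleared 0 line(s) (total 0); column heights now [2 2 2 0 0 0 0], max=2
Drop 2: O rot0 at col 0 lands with bottom-row=2; cleared 0 line(s) (total 0); column heights now [4 4 2 0 0 0 0], max=4
Drop 3: T rot1 at col 4 lands with bottom-row=0; cleared 0 line(s) (total 0); column heights now [4 4 2 0 3 2 0], max=4
Drop 4: S rot1 at col 4 lands with bottom-row=2; cleared 0 line(s) (total 0); column heights now [4 4 2 0 5 4 0], max=5
Drop 5: S rot2 at col 2 lands with bottom-row=4; cleared 0 line(s) (total 0); column heights now [4 4 5 6 6 4 0], max=6

Answer: .......
.......
...##..
..###..
##..##.
##..##.
###.##.
..#.#..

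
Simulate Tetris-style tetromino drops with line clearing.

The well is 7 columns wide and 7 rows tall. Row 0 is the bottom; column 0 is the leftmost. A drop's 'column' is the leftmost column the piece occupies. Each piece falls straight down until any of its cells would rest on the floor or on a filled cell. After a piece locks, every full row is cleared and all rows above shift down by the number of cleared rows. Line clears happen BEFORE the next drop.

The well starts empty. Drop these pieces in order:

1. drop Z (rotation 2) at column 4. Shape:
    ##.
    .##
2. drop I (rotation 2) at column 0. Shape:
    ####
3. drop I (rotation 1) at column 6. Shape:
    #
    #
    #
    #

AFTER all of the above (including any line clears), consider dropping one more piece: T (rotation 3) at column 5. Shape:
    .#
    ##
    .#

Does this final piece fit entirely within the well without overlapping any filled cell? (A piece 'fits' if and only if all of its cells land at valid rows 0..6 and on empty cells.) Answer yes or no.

Answer: no

Derivation:
Drop 1: Z rot2 at col 4 lands with bottom-row=0; cleared 0 line(s) (total 0); column heights now [0 0 0 0 2 2 1], max=2
Drop 2: I rot2 at col 0 lands with bottom-row=0; cleared 0 line(s) (total 0); column heights now [1 1 1 1 2 2 1], max=2
Drop 3: I rot1 at col 6 lands with bottom-row=1; cleared 0 line(s) (total 0); column heights now [1 1 1 1 2 2 5], max=5
Test piece T rot3 at col 5 (width 2): heights before test = [1 1 1 1 2 2 5]; fits = False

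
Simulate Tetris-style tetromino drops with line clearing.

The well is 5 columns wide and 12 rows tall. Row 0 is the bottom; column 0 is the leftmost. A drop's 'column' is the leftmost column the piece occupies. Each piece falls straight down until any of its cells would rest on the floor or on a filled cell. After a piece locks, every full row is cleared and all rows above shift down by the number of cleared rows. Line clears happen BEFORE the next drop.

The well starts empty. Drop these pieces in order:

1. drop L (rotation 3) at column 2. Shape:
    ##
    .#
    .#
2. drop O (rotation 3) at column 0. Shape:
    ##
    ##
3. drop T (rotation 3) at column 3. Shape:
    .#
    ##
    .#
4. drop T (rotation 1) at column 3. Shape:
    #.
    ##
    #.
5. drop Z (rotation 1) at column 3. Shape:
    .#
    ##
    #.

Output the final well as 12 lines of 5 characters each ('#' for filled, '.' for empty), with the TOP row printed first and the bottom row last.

Drop 1: L rot3 at col 2 lands with bottom-row=0; cleared 0 line(s) (total 0); column heights now [0 0 3 3 0], max=3
Drop 2: O rot3 at col 0 lands with bottom-row=0; cleared 0 line(s) (total 0); column heights now [2 2 3 3 0], max=3
Drop 3: T rot3 at col 3 lands with bottom-row=2; cleared 0 line(s) (total 0); column heights now [2 2 3 4 5], max=5
Drop 4: T rot1 at col 3 lands with bottom-row=4; cleared 0 line(s) (total 0); column heights now [2 2 3 7 6], max=7
Drop 5: Z rot1 at col 3 lands with bottom-row=7; cleared 0 line(s) (total 0); column heights now [2 2 3 9 10], max=10

Answer: .....
.....
....#
...##
...#.
...#.
...##
...##
...##
..###
##.#.
##.#.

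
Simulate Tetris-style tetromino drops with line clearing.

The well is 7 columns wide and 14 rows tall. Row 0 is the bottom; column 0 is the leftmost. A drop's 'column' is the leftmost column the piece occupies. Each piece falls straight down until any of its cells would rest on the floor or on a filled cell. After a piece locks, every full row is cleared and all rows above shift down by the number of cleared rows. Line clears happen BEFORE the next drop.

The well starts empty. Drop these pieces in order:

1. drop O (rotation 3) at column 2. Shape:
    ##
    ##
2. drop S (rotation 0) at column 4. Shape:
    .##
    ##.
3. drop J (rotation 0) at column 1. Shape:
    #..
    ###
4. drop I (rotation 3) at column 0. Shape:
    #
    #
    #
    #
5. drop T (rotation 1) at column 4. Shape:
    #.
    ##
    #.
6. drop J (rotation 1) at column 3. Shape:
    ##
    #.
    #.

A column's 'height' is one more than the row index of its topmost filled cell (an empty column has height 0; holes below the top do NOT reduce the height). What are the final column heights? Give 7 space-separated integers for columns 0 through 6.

Answer: 4 4 3 6 6 3 2

Derivation:
Drop 1: O rot3 at col 2 lands with bottom-row=0; cleared 0 line(s) (total 0); column heights now [0 0 2 2 0 0 0], max=2
Drop 2: S rot0 at col 4 lands with bottom-row=0; cleared 0 line(s) (total 0); column heights now [0 0 2 2 1 2 2], max=2
Drop 3: J rot0 at col 1 lands with bottom-row=2; cleared 0 line(s) (total 0); column heights now [0 4 3 3 1 2 2], max=4
Drop 4: I rot3 at col 0 lands with bottom-row=0; cleared 0 line(s) (total 0); column heights now [4 4 3 3 1 2 2], max=4
Drop 5: T rot1 at col 4 lands with bottom-row=1; cleared 0 line(s) (total 0); column heights now [4 4 3 3 4 3 2], max=4
Drop 6: J rot1 at col 3 lands with bottom-row=3; cleared 0 line(s) (total 0); column heights now [4 4 3 6 6 3 2], max=6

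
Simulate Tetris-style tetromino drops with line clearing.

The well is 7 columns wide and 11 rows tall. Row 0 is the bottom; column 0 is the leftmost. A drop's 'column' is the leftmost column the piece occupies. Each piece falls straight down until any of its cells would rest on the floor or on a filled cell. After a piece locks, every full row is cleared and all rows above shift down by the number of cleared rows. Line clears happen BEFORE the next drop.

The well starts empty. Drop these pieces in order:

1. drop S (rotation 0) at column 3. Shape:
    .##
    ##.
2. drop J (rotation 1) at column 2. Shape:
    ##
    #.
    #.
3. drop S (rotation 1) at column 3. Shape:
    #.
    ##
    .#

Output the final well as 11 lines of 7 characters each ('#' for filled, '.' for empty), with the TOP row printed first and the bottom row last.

Drop 1: S rot0 at col 3 lands with bottom-row=0; cleared 0 line(s) (total 0); column heights now [0 0 0 1 2 2 0], max=2
Drop 2: J rot1 at col 2 lands with bottom-row=0; cleared 0 line(s) (total 0); column heights now [0 0 3 3 2 2 0], max=3
Drop 3: S rot1 at col 3 lands with bottom-row=2; cleared 0 line(s) (total 0); column heights now [0 0 3 5 4 2 0], max=5

Answer: .......
.......
.......
.......
.......
.......
...#...
...##..
..###..
..#.##.
..###..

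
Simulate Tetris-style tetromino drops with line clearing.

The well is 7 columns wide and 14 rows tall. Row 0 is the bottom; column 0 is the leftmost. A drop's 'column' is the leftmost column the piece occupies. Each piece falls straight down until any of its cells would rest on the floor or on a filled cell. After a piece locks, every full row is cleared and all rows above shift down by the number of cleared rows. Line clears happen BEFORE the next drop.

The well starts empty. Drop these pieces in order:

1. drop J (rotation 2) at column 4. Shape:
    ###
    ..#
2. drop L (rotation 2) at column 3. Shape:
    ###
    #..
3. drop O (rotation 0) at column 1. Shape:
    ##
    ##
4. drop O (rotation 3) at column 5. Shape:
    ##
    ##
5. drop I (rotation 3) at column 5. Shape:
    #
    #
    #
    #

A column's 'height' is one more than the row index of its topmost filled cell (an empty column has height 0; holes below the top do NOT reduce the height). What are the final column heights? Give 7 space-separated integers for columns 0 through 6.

Answer: 0 2 2 3 3 9 5

Derivation:
Drop 1: J rot2 at col 4 lands with bottom-row=0; cleared 0 line(s) (total 0); column heights now [0 0 0 0 2 2 2], max=2
Drop 2: L rot2 at col 3 lands with bottom-row=1; cleared 0 line(s) (total 0); column heights now [0 0 0 3 3 3 2], max=3
Drop 3: O rot0 at col 1 lands with bottom-row=0; cleared 0 line(s) (total 0); column heights now [0 2 2 3 3 3 2], max=3
Drop 4: O rot3 at col 5 lands with bottom-row=3; cleared 0 line(s) (total 0); column heights now [0 2 2 3 3 5 5], max=5
Drop 5: I rot3 at col 5 lands with bottom-row=5; cleared 0 line(s) (total 0); column heights now [0 2 2 3 3 9 5], max=9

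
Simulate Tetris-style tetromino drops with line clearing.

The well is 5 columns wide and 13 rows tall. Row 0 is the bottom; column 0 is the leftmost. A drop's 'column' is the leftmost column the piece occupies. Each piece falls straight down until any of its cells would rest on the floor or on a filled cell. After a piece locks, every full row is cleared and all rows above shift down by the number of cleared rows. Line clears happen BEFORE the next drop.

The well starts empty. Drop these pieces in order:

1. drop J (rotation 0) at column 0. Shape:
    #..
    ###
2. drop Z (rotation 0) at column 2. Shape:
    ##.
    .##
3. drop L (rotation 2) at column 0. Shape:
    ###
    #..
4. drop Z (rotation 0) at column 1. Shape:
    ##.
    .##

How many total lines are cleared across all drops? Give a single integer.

Drop 1: J rot0 at col 0 lands with bottom-row=0; cleared 0 line(s) (total 0); column heights now [2 1 1 0 0], max=2
Drop 2: Z rot0 at col 2 lands with bottom-row=0; cleared 1 line(s) (total 1); column heights now [1 0 1 1 0], max=1
Drop 3: L rot2 at col 0 lands with bottom-row=1; cleared 0 line(s) (total 1); column heights now [3 3 3 1 0], max=3
Drop 4: Z rot0 at col 1 lands with bottom-row=3; cleared 0 line(s) (total 1); column heights now [3 5 5 4 0], max=5

Answer: 1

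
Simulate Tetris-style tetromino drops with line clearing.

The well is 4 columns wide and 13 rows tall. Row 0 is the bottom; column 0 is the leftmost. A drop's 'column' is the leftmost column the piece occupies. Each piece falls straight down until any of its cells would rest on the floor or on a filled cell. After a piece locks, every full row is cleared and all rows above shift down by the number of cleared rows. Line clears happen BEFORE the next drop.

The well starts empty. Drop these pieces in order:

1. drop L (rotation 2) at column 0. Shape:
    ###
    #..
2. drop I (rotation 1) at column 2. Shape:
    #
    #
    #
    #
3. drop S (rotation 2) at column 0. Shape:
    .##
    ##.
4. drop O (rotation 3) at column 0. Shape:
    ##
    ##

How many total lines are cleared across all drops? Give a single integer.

Drop 1: L rot2 at col 0 lands with bottom-row=0; cleared 0 line(s) (total 0); column heights now [2 2 2 0], max=2
Drop 2: I rot1 at col 2 lands with bottom-row=2; cleared 0 line(s) (total 0); column heights now [2 2 6 0], max=6
Drop 3: S rot2 at col 0 lands with bottom-row=5; cleared 0 line(s) (total 0); column heights now [6 7 7 0], max=7
Drop 4: O rot3 at col 0 lands with bottom-row=7; cleared 0 line(s) (total 0); column heights now [9 9 7 0], max=9

Answer: 0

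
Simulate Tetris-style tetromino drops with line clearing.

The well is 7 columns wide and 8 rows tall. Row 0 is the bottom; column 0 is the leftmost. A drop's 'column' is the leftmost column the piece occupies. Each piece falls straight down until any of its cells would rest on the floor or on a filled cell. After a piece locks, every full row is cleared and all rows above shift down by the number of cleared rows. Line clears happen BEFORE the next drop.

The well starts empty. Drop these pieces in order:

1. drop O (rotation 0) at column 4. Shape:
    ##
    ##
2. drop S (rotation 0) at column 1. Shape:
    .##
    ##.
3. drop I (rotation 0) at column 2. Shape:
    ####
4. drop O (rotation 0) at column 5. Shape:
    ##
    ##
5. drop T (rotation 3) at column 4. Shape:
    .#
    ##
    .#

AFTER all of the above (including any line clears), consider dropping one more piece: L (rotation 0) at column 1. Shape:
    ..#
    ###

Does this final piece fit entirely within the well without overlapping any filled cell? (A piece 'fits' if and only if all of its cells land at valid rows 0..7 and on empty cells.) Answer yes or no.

Drop 1: O rot0 at col 4 lands with bottom-row=0; cleared 0 line(s) (total 0); column heights now [0 0 0 0 2 2 0], max=2
Drop 2: S rot0 at col 1 lands with bottom-row=0; cleared 0 line(s) (total 0); column heights now [0 1 2 2 2 2 0], max=2
Drop 3: I rot0 at col 2 lands with bottom-row=2; cleared 0 line(s) (total 0); column heights now [0 1 3 3 3 3 0], max=3
Drop 4: O rot0 at col 5 lands with bottom-row=3; cleared 0 line(s) (total 0); column heights now [0 1 3 3 3 5 5], max=5
Drop 5: T rot3 at col 4 lands with bottom-row=5; cleared 0 line(s) (total 0); column heights now [0 1 3 3 7 8 5], max=8
Test piece L rot0 at col 1 (width 3): heights before test = [0 1 3 3 7 8 5]; fits = True

Answer: yes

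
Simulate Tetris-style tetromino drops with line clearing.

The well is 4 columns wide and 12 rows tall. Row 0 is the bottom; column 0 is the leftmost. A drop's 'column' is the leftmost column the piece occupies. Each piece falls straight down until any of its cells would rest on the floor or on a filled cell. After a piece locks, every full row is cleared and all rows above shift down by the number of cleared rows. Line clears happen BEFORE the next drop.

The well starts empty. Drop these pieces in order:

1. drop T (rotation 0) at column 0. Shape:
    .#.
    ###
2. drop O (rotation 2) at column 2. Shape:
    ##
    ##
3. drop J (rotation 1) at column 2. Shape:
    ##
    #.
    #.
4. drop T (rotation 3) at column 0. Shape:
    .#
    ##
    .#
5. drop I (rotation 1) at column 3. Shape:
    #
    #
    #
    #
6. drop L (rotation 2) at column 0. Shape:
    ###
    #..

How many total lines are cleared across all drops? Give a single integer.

Drop 1: T rot0 at col 0 lands with bottom-row=0; cleared 0 line(s) (total 0); column heights now [1 2 1 0], max=2
Drop 2: O rot2 at col 2 lands with bottom-row=1; cleared 0 line(s) (total 0); column heights now [1 2 3 3], max=3
Drop 3: J rot1 at col 2 lands with bottom-row=3; cleared 0 line(s) (total 0); column heights now [1 2 6 6], max=6
Drop 4: T rot3 at col 0 lands with bottom-row=2; cleared 0 line(s) (total 0); column heights now [4 5 6 6], max=6
Drop 5: I rot1 at col 3 lands with bottom-row=6; cleared 0 line(s) (total 0); column heights now [4 5 6 10], max=10
Drop 6: L rot2 at col 0 lands with bottom-row=5; cleared 1 line(s) (total 1); column heights now [6 5 6 9], max=9

Answer: 1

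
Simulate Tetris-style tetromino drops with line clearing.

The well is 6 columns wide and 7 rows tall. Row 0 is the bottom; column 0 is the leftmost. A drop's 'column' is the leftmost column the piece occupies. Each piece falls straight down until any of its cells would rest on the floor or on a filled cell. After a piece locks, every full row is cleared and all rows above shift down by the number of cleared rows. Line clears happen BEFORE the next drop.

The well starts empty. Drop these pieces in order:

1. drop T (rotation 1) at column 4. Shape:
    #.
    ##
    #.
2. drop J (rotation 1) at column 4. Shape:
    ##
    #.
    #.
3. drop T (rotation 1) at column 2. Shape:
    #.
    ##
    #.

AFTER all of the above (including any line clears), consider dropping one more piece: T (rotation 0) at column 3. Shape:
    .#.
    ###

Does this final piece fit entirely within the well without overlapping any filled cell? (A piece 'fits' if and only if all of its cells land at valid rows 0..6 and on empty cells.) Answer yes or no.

Answer: no

Derivation:
Drop 1: T rot1 at col 4 lands with bottom-row=0; cleared 0 line(s) (total 0); column heights now [0 0 0 0 3 2], max=3
Drop 2: J rot1 at col 4 lands with bottom-row=3; cleared 0 line(s) (total 0); column heights now [0 0 0 0 6 6], max=6
Drop 3: T rot1 at col 2 lands with bottom-row=0; cleared 0 line(s) (total 0); column heights now [0 0 3 2 6 6], max=6
Test piece T rot0 at col 3 (width 3): heights before test = [0 0 3 2 6 6]; fits = False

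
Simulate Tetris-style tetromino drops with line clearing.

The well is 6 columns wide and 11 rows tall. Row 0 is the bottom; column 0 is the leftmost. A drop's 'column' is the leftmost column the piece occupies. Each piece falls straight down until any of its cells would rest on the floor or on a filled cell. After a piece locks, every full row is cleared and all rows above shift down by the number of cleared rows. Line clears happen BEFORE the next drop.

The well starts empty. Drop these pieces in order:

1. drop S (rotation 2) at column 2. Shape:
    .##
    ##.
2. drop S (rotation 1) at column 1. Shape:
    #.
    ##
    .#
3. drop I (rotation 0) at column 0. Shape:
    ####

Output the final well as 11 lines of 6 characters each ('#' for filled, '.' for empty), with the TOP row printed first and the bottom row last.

Drop 1: S rot2 at col 2 lands with bottom-row=0; cleared 0 line(s) (total 0); column heights now [0 0 1 2 2 0], max=2
Drop 2: S rot1 at col 1 lands with bottom-row=1; cleared 0 line(s) (total 0); column heights now [0 4 3 2 2 0], max=4
Drop 3: I rot0 at col 0 lands with bottom-row=4; cleared 0 line(s) (total 0); column heights now [5 5 5 5 2 0], max=5

Answer: ......
......
......
......
......
......
####..
.#....
.##...
..###.
..##..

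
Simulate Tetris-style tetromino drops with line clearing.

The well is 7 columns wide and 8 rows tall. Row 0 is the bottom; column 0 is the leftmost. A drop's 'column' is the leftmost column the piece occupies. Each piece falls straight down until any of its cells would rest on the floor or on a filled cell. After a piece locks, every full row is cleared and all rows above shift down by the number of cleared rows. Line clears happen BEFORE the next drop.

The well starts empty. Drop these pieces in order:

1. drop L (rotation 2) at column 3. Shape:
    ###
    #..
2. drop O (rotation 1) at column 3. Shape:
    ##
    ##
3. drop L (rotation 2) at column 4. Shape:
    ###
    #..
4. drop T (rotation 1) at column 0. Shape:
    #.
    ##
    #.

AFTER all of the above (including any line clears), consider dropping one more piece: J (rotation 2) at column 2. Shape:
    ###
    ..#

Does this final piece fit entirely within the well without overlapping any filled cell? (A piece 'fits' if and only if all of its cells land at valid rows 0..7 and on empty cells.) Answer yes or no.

Drop 1: L rot2 at col 3 lands with bottom-row=0; cleared 0 line(s) (total 0); column heights now [0 0 0 2 2 2 0], max=2
Drop 2: O rot1 at col 3 lands with bottom-row=2; cleared 0 line(s) (total 0); column heights now [0 0 0 4 4 2 0], max=4
Drop 3: L rot2 at col 4 lands with bottom-row=4; cleared 0 line(s) (total 0); column heights now [0 0 0 4 6 6 6], max=6
Drop 4: T rot1 at col 0 lands with bottom-row=0; cleared 0 line(s) (total 0); column heights now [3 2 0 4 6 6 6], max=6
Test piece J rot2 at col 2 (width 3): heights before test = [3 2 0 4 6 6 6]; fits = True

Answer: yes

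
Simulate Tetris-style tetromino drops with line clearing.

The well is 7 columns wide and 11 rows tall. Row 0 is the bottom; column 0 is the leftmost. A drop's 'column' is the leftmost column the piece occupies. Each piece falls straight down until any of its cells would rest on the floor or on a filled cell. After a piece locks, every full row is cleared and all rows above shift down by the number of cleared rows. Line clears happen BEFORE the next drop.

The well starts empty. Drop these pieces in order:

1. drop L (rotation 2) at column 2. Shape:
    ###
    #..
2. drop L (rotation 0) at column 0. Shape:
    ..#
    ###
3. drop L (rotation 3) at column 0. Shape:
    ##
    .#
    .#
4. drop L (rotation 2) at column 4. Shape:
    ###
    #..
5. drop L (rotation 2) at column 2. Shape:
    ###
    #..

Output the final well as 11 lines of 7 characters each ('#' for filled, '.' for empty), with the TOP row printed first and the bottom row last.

Answer: .......
.......
.......
.......
.......
#####..
.##....
.##.###
###.#..
..###..
..#....

Derivation:
Drop 1: L rot2 at col 2 lands with bottom-row=0; cleared 0 line(s) (total 0); column heights now [0 0 2 2 2 0 0], max=2
Drop 2: L rot0 at col 0 lands with bottom-row=2; cleared 0 line(s) (total 0); column heights now [3 3 4 2 2 0 0], max=4
Drop 3: L rot3 at col 0 lands with bottom-row=3; cleared 0 line(s) (total 0); column heights now [6 6 4 2 2 0 0], max=6
Drop 4: L rot2 at col 4 lands with bottom-row=2; cleared 0 line(s) (total 0); column heights now [6 6 4 2 4 4 4], max=6
Drop 5: L rot2 at col 2 lands with bottom-row=4; cleared 0 line(s) (total 0); column heights now [6 6 6 6 6 4 4], max=6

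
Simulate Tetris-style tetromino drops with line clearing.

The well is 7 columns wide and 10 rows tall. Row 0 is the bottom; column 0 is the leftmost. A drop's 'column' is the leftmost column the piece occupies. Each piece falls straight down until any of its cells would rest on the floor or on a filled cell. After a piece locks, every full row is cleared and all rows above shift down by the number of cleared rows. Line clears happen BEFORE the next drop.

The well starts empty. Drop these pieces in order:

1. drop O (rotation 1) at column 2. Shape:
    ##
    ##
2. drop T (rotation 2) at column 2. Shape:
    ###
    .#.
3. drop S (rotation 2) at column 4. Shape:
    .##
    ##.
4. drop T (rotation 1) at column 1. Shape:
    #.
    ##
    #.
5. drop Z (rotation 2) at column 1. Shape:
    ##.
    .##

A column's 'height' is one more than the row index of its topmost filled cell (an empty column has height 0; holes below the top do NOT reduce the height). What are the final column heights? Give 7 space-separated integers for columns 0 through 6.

Drop 1: O rot1 at col 2 lands with bottom-row=0; cleared 0 line(s) (total 0); column heights now [0 0 2 2 0 0 0], max=2
Drop 2: T rot2 at col 2 lands with bottom-row=2; cleared 0 line(s) (total 0); column heights now [0 0 4 4 4 0 0], max=4
Drop 3: S rot2 at col 4 lands with bottom-row=4; cleared 0 line(s) (total 0); column heights now [0 0 4 4 5 6 6], max=6
Drop 4: T rot1 at col 1 lands with bottom-row=3; cleared 0 line(s) (total 0); column heights now [0 6 5 4 5 6 6], max=6
Drop 5: Z rot2 at col 1 lands with bottom-row=5; cleared 0 line(s) (total 0); column heights now [0 7 7 6 5 6 6], max=7

Answer: 0 7 7 6 5 6 6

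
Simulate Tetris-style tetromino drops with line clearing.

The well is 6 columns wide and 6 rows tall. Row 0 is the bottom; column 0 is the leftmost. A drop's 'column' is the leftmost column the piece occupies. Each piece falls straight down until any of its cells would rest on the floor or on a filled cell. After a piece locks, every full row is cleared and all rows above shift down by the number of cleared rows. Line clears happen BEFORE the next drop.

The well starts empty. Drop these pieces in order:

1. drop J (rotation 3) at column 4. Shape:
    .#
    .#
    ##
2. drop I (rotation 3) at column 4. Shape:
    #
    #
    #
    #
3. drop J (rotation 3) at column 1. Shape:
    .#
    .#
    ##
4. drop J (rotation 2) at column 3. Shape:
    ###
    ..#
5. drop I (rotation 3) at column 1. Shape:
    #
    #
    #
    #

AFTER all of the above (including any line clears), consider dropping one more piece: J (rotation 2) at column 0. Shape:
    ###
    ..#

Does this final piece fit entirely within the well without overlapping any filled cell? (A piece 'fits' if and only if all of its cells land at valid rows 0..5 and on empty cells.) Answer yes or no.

Drop 1: J rot3 at col 4 lands with bottom-row=0; cleared 0 line(s) (total 0); column heights now [0 0 0 0 1 3], max=3
Drop 2: I rot3 at col 4 lands with bottom-row=1; cleared 0 line(s) (total 0); column heights now [0 0 0 0 5 3], max=5
Drop 3: J rot3 at col 1 lands with bottom-row=0; cleared 0 line(s) (total 0); column heights now [0 1 3 0 5 3], max=5
Drop 4: J rot2 at col 3 lands with bottom-row=4; cleared 0 line(s) (total 0); column heights now [0 1 3 6 6 6], max=6
Drop 5: I rot3 at col 1 lands with bottom-row=1; cleared 0 line(s) (total 0); column heights now [0 5 3 6 6 6], max=6
Test piece J rot2 at col 0 (width 3): heights before test = [0 5 3 6 6 6]; fits = True

Answer: yes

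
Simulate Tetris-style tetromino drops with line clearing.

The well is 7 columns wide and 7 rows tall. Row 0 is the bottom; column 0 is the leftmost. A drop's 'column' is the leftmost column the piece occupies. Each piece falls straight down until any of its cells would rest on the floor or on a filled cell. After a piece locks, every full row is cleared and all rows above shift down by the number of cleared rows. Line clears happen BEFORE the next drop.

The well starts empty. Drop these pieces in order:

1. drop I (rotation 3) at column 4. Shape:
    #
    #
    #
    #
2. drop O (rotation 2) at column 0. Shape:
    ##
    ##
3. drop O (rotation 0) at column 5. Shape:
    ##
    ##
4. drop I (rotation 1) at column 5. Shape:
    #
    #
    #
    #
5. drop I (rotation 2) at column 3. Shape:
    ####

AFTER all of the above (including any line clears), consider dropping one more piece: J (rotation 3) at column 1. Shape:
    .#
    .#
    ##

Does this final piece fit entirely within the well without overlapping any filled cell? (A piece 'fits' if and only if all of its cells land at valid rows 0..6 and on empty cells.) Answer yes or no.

Answer: yes

Derivation:
Drop 1: I rot3 at col 4 lands with bottom-row=0; cleared 0 line(s) (total 0); column heights now [0 0 0 0 4 0 0], max=4
Drop 2: O rot2 at col 0 lands with bottom-row=0; cleared 0 line(s) (total 0); column heights now [2 2 0 0 4 0 0], max=4
Drop 3: O rot0 at col 5 lands with bottom-row=0; cleared 0 line(s) (total 0); column heights now [2 2 0 0 4 2 2], max=4
Drop 4: I rot1 at col 5 lands with bottom-row=2; cleared 0 line(s) (total 0); column heights now [2 2 0 0 4 6 2], max=6
Drop 5: I rot2 at col 3 lands with bottom-row=6; cleared 0 line(s) (total 0); column heights now [2 2 0 7 7 7 7], max=7
Test piece J rot3 at col 1 (width 2): heights before test = [2 2 0 7 7 7 7]; fits = True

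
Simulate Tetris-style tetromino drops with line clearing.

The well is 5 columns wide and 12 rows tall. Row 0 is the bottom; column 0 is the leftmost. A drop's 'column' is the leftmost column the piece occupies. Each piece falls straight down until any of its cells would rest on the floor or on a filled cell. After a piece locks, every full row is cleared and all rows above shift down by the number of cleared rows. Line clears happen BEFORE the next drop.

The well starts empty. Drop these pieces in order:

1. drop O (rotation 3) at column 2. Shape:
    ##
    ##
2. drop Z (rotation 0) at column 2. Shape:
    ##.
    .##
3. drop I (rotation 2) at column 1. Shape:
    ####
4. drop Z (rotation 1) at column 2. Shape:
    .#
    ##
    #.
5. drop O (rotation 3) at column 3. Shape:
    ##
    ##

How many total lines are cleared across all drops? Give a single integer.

Drop 1: O rot3 at col 2 lands with bottom-row=0; cleared 0 line(s) (total 0); column heights now [0 0 2 2 0], max=2
Drop 2: Z rot0 at col 2 lands with bottom-row=2; cleared 0 line(s) (total 0); column heights now [0 0 4 4 3], max=4
Drop 3: I rot2 at col 1 lands with bottom-row=4; cleared 0 line(s) (total 0); column heights now [0 5 5 5 5], max=5
Drop 4: Z rot1 at col 2 lands with bottom-row=5; cleared 0 line(s) (total 0); column heights now [0 5 7 8 5], max=8
Drop 5: O rot3 at col 3 lands with bottom-row=8; cleared 0 line(s) (total 0); column heights now [0 5 7 10 10], max=10

Answer: 0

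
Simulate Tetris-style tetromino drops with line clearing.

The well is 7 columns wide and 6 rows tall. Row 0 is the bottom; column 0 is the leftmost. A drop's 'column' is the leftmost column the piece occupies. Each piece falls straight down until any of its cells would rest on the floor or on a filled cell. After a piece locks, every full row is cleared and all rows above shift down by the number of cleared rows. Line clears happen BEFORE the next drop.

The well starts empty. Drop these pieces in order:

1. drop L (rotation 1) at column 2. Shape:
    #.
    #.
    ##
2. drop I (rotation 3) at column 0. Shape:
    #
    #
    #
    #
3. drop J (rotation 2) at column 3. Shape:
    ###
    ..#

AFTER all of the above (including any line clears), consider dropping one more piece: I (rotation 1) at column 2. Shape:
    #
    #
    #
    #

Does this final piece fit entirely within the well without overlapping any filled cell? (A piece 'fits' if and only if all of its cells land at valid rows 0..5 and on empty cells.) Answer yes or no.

Answer: no

Derivation:
Drop 1: L rot1 at col 2 lands with bottom-row=0; cleared 0 line(s) (total 0); column heights now [0 0 3 1 0 0 0], max=3
Drop 2: I rot3 at col 0 lands with bottom-row=0; cleared 0 line(s) (total 0); column heights now [4 0 3 1 0 0 0], max=4
Drop 3: J rot2 at col 3 lands with bottom-row=0; cleared 0 line(s) (total 0); column heights now [4 0 3 2 2 2 0], max=4
Test piece I rot1 at col 2 (width 1): heights before test = [4 0 3 2 2 2 0]; fits = False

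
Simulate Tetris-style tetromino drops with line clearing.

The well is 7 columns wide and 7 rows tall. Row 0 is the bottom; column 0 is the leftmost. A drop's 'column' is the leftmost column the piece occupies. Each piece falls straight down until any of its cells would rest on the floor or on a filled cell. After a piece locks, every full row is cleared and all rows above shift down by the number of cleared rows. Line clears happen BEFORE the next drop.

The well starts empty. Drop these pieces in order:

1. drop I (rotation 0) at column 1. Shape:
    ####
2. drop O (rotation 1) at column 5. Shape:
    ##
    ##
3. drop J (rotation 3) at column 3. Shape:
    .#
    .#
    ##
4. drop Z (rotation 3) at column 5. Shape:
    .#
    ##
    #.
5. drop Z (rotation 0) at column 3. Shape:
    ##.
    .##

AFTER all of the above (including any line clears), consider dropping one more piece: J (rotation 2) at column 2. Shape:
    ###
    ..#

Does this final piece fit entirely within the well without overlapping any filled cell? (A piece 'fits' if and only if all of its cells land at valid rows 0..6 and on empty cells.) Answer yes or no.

Answer: no

Derivation:
Drop 1: I rot0 at col 1 lands with bottom-row=0; cleared 0 line(s) (total 0); column heights now [0 1 1 1 1 0 0], max=1
Drop 2: O rot1 at col 5 lands with bottom-row=0; cleared 0 line(s) (total 0); column heights now [0 1 1 1 1 2 2], max=2
Drop 3: J rot3 at col 3 lands with bottom-row=1; cleared 0 line(s) (total 0); column heights now [0 1 1 2 4 2 2], max=4
Drop 4: Z rot3 at col 5 lands with bottom-row=2; cleared 0 line(s) (total 0); column heights now [0 1 1 2 4 4 5], max=5
Drop 5: Z rot0 at col 3 lands with bottom-row=4; cleared 0 line(s) (total 0); column heights now [0 1 1 6 6 5 5], max=6
Test piece J rot2 at col 2 (width 3): heights before test = [0 1 1 6 6 5 5]; fits = False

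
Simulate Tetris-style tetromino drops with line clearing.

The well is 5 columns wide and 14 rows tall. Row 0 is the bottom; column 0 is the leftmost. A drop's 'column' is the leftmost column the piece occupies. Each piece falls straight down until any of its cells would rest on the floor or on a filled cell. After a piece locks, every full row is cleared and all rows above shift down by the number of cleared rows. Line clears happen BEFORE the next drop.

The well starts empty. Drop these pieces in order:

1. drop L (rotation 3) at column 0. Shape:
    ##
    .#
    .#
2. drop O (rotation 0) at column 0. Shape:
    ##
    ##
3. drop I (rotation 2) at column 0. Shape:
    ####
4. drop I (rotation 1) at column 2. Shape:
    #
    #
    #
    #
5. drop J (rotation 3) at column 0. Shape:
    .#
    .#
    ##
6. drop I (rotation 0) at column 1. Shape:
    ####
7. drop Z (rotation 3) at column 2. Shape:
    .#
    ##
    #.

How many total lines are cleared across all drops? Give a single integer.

Drop 1: L rot3 at col 0 lands with bottom-row=0; cleared 0 line(s) (total 0); column heights now [3 3 0 0 0], max=3
Drop 2: O rot0 at col 0 lands with bottom-row=3; cleared 0 line(s) (total 0); column heights now [5 5 0 0 0], max=5
Drop 3: I rot2 at col 0 lands with bottom-row=5; cleared 0 line(s) (total 0); column heights now [6 6 6 6 0], max=6
Drop 4: I rot1 at col 2 lands with bottom-row=6; cleared 0 line(s) (total 0); column heights now [6 6 10 6 0], max=10
Drop 5: J rot3 at col 0 lands with bottom-row=6; cleared 0 line(s) (total 0); column heights now [7 9 10 6 0], max=10
Drop 6: I rot0 at col 1 lands with bottom-row=10; cleared 0 line(s) (total 0); column heights now [7 11 11 11 11], max=11
Drop 7: Z rot3 at col 2 lands with bottom-row=11; cleared 0 line(s) (total 0); column heights now [7 11 13 14 11], max=14

Answer: 0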